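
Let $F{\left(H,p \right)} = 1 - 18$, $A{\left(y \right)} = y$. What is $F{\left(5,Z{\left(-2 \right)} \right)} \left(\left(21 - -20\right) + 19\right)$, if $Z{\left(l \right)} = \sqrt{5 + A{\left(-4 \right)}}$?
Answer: $-1020$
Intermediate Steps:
$Z{\left(l \right)} = 1$ ($Z{\left(l \right)} = \sqrt{5 - 4} = \sqrt{1} = 1$)
$F{\left(H,p \right)} = -17$ ($F{\left(H,p \right)} = 1 - 18 = -17$)
$F{\left(5,Z{\left(-2 \right)} \right)} \left(\left(21 - -20\right) + 19\right) = - 17 \left(\left(21 - -20\right) + 19\right) = - 17 \left(\left(21 + 20\right) + 19\right) = - 17 \left(41 + 19\right) = \left(-17\right) 60 = -1020$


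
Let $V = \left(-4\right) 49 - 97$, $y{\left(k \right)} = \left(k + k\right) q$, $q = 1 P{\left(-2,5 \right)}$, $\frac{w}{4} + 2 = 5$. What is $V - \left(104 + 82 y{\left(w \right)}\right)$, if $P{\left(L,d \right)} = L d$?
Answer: $19283$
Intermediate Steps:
$w = 12$ ($w = -8 + 4 \cdot 5 = -8 + 20 = 12$)
$q = -10$ ($q = 1 \left(\left(-2\right) 5\right) = 1 \left(-10\right) = -10$)
$y{\left(k \right)} = - 20 k$ ($y{\left(k \right)} = \left(k + k\right) \left(-10\right) = 2 k \left(-10\right) = - 20 k$)
$V = -293$ ($V = -196 - 97 = -293$)
$V - \left(104 + 82 y{\left(w \right)}\right) = -293 - \left(104 + 82 \left(\left(-20\right) 12\right)\right) = -293 - \left(104 + 82 \left(-240\right)\right) = -293 - \left(104 - 19680\right) = -293 - -19576 = -293 + 19576 = 19283$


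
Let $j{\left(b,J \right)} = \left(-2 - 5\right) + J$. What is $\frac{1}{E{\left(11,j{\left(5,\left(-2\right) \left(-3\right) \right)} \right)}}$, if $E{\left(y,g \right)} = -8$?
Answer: $- \frac{1}{8} \approx -0.125$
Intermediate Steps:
$j{\left(b,J \right)} = -7 + J$
$\frac{1}{E{\left(11,j{\left(5,\left(-2\right) \left(-3\right) \right)} \right)}} = \frac{1}{-8} = - \frac{1}{8}$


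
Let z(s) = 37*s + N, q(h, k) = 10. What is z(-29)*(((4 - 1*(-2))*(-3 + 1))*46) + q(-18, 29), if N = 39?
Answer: 570778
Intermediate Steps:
z(s) = 39 + 37*s (z(s) = 37*s + 39 = 39 + 37*s)
z(-29)*(((4 - 1*(-2))*(-3 + 1))*46) + q(-18, 29) = (39 + 37*(-29))*(((4 - 1*(-2))*(-3 + 1))*46) + 10 = (39 - 1073)*(((4 + 2)*(-2))*46) + 10 = -1034*6*(-2)*46 + 10 = -(-12408)*46 + 10 = -1034*(-552) + 10 = 570768 + 10 = 570778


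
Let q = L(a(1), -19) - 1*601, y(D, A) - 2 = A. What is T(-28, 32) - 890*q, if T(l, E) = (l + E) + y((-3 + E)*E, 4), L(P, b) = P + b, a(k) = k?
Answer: 550920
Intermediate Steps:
y(D, A) = 2 + A
q = -619 (q = (1 - 19) - 1*601 = -18 - 601 = -619)
T(l, E) = 6 + E + l (T(l, E) = (l + E) + (2 + 4) = (E + l) + 6 = 6 + E + l)
T(-28, 32) - 890*q = (6 + 32 - 28) - 890*(-619) = 10 + 550910 = 550920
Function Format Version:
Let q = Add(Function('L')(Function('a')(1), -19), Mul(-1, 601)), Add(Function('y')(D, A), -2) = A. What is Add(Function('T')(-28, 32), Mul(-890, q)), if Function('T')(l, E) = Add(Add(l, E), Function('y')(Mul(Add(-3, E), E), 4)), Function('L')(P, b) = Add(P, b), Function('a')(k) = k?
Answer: 550920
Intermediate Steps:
Function('y')(D, A) = Add(2, A)
q = -619 (q = Add(Add(1, -19), Mul(-1, 601)) = Add(-18, -601) = -619)
Function('T')(l, E) = Add(6, E, l) (Function('T')(l, E) = Add(Add(l, E), Add(2, 4)) = Add(Add(E, l), 6) = Add(6, E, l))
Add(Function('T')(-28, 32), Mul(-890, q)) = Add(Add(6, 32, -28), Mul(-890, -619)) = Add(10, 550910) = 550920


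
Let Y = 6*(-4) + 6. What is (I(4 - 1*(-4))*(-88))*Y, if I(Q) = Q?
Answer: 12672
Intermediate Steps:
Y = -18 (Y = -24 + 6 = -18)
(I(4 - 1*(-4))*(-88))*Y = ((4 - 1*(-4))*(-88))*(-18) = ((4 + 4)*(-88))*(-18) = (8*(-88))*(-18) = -704*(-18) = 12672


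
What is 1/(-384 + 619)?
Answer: 1/235 ≈ 0.0042553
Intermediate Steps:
1/(-384 + 619) = 1/235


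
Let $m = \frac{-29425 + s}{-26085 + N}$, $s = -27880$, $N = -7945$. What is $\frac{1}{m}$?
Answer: $\frac{6806}{11461} \approx 0.59384$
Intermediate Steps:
$m = \frac{11461}{6806}$ ($m = \frac{-29425 - 27880}{-26085 - 7945} = - \frac{57305}{-34030} = \left(-57305\right) \left(- \frac{1}{34030}\right) = \frac{11461}{6806} \approx 1.684$)
$\frac{1}{m} = \frac{1}{\frac{11461}{6806}} = \frac{6806}{11461}$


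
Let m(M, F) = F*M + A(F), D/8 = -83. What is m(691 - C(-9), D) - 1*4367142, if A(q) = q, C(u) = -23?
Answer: -4841902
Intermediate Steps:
D = -664 (D = 8*(-83) = -664)
m(M, F) = F + F*M (m(M, F) = F*M + F = F + F*M)
m(691 - C(-9), D) - 1*4367142 = -664*(1 + (691 - 1*(-23))) - 1*4367142 = -664*(1 + (691 + 23)) - 4367142 = -664*(1 + 714) - 4367142 = -664*715 - 4367142 = -474760 - 4367142 = -4841902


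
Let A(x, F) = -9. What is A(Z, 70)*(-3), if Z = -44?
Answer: 27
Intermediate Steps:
A(Z, 70)*(-3) = -9*(-3) = 27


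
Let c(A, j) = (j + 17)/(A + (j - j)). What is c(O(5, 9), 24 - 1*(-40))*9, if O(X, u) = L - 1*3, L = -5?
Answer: -729/8 ≈ -91.125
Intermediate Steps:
O(X, u) = -8 (O(X, u) = -5 - 1*3 = -5 - 3 = -8)
c(A, j) = (17 + j)/A (c(A, j) = (17 + j)/(A + 0) = (17 + j)/A)
c(O(5, 9), 24 - 1*(-40))*9 = ((17 + (24 - 1*(-40)))/(-8))*9 = -(17 + (24 + 40))/8*9 = -(17 + 64)/8*9 = -1/8*81*9 = -81/8*9 = -729/8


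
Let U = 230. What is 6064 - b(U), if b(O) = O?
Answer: 5834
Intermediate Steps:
6064 - b(U) = 6064 - 1*230 = 6064 - 230 = 5834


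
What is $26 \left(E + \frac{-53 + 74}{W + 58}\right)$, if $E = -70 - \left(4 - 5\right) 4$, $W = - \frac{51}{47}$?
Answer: $- \frac{4564638}{2675} \approx -1706.4$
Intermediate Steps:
$W = - \frac{51}{47}$ ($W = \left(-51\right) \frac{1}{47} = - \frac{51}{47} \approx -1.0851$)
$E = -66$ ($E = -70 - \left(-1\right) 4 = -70 - -4 = -70 + 4 = -66$)
$26 \left(E + \frac{-53 + 74}{W + 58}\right) = 26 \left(-66 + \frac{-53 + 74}{- \frac{51}{47} + 58}\right) = 26 \left(-66 + \frac{21}{\frac{2675}{47}}\right) = 26 \left(-66 + 21 \cdot \frac{47}{2675}\right) = 26 \left(-66 + \frac{987}{2675}\right) = 26 \left(- \frac{175563}{2675}\right) = - \frac{4564638}{2675}$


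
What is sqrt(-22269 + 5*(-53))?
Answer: I*sqrt(22534) ≈ 150.11*I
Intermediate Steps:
sqrt(-22269 + 5*(-53)) = sqrt(-22269 - 265) = sqrt(-22534) = I*sqrt(22534)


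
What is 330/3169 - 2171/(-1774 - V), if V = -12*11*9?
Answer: 7073279/1857034 ≈ 3.8089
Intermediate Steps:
V = -1188 (V = -132*9 = -1188)
330/3169 - 2171/(-1774 - V) = 330/3169 - 2171/(-1774 - 1*(-1188)) = 330*(1/3169) - 2171/(-1774 + 1188) = 330/3169 - 2171/(-586) = 330/3169 - 2171*(-1/586) = 330/3169 + 2171/586 = 7073279/1857034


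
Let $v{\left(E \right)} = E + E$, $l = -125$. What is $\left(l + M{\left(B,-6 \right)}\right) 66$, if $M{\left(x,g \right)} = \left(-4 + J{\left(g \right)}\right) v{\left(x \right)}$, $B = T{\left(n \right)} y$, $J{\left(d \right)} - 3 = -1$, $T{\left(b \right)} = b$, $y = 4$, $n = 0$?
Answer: $-8250$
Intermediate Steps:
$J{\left(d \right)} = 2$ ($J{\left(d \right)} = 3 - 1 = 2$)
$B = 0$ ($B = 0 \cdot 4 = 0$)
$v{\left(E \right)} = 2 E$
$M{\left(x,g \right)} = - 4 x$ ($M{\left(x,g \right)} = \left(-4 + 2\right) 2 x = - 2 \cdot 2 x = - 4 x$)
$\left(l + M{\left(B,-6 \right)}\right) 66 = \left(-125 - 0\right) 66 = \left(-125 + 0\right) 66 = \left(-125\right) 66 = -8250$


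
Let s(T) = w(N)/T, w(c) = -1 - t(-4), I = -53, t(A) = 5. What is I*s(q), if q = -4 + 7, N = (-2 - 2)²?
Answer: 106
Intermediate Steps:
N = 16 (N = (-4)² = 16)
w(c) = -6 (w(c) = -1 - 1*5 = -1 - 5 = -6)
q = 3
s(T) = -6/T
I*s(q) = -(-318)/3 = -53*(-2) = 106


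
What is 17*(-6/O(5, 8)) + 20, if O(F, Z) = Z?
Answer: 29/4 ≈ 7.2500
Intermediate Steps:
17*(-6/O(5, 8)) + 20 = 17*(-6/8) + 20 = 17*(-6*⅛) + 20 = 17*(-¾) + 20 = -51/4 + 20 = 29/4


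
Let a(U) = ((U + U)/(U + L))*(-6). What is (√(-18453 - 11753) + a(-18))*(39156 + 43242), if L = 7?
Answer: -17797968/11 + 82398*I*√30206 ≈ -1.618e+6 + 1.4321e+7*I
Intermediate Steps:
a(U) = -12*U/(7 + U) (a(U) = ((U + U)/(U + 7))*(-6) = ((2*U)/(7 + U))*(-6) = (2*U/(7 + U))*(-6) = -12*U/(7 + U))
(√(-18453 - 11753) + a(-18))*(39156 + 43242) = (√(-18453 - 11753) - 12*(-18)/(7 - 18))*(39156 + 43242) = (√(-30206) - 12*(-18)/(-11))*82398 = (I*√30206 - 12*(-18)*(-1/11))*82398 = (I*√30206 - 216/11)*82398 = (-216/11 + I*√30206)*82398 = -17797968/11 + 82398*I*√30206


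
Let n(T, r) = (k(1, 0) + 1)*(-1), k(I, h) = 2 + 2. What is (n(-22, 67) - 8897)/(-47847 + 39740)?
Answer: 8902/8107 ≈ 1.0981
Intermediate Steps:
k(I, h) = 4
n(T, r) = -5 (n(T, r) = (4 + 1)*(-1) = 5*(-1) = -5)
(n(-22, 67) - 8897)/(-47847 + 39740) = (-5 - 8897)/(-47847 + 39740) = -8902/(-8107) = -8902*(-1/8107) = 8902/8107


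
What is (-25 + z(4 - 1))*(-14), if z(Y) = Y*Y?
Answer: 224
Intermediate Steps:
z(Y) = Y**2
(-25 + z(4 - 1))*(-14) = (-25 + (4 - 1)**2)*(-14) = (-25 + 3**2)*(-14) = (-25 + 9)*(-14) = -16*(-14) = 224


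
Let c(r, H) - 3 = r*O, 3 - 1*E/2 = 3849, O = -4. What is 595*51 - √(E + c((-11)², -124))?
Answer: 30345 - I*√8173 ≈ 30345.0 - 90.405*I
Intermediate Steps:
E = -7692 (E = 6 - 2*3849 = 6 - 7698 = -7692)
c(r, H) = 3 - 4*r (c(r, H) = 3 + r*(-4) = 3 - 4*r)
595*51 - √(E + c((-11)², -124)) = 595*51 - √(-7692 + (3 - 4*(-11)²)) = 30345 - √(-7692 + (3 - 4*121)) = 30345 - √(-7692 + (3 - 484)) = 30345 - √(-7692 - 481) = 30345 - √(-8173) = 30345 - I*√8173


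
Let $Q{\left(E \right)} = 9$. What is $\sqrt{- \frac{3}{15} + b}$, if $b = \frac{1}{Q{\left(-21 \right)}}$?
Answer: $\frac{2 i \sqrt{5}}{15} \approx 0.29814 i$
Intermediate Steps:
$b = \frac{1}{9} \approx 0.11111$
$\sqrt{- \frac{3}{15} + b} = \sqrt{- \frac{3}{15} + \frac{1}{9}} = \sqrt{\left(-3\right) \frac{1}{15} + \frac{1}{9}} = \sqrt{- \frac{1}{5} + \frac{1}{9}} = \sqrt{- \frac{4}{45}} = \frac{2 i \sqrt{5}}{15}$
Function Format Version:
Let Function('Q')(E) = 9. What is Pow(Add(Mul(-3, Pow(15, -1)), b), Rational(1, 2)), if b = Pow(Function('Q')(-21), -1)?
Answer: Mul(Rational(2, 15), I, Pow(5, Rational(1, 2))) ≈ Mul(0.29814, I)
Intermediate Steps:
b = Rational(1, 9) (b = Pow(9, -1) = Rational(1, 9) ≈ 0.11111)
Pow(Add(Mul(-3, Pow(15, -1)), b), Rational(1, 2)) = Pow(Add(Mul(-3, Pow(15, -1)), Rational(1, 9)), Rational(1, 2)) = Pow(Add(Mul(-3, Rational(1, 15)), Rational(1, 9)), Rational(1, 2)) = Pow(Add(Rational(-1, 5), Rational(1, 9)), Rational(1, 2)) = Pow(Rational(-4, 45), Rational(1, 2)) = Mul(Rational(2, 15), I, Pow(5, Rational(1, 2)))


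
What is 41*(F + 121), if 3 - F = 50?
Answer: 3034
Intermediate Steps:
F = -47 (F = 3 - 1*50 = 3 - 50 = -47)
41*(F + 121) = 41*(-47 + 121) = 41*74 = 3034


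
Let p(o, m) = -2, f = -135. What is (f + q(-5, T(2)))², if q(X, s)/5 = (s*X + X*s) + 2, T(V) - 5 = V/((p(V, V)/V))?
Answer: 75625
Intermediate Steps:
T(V) = 5 - V²/2 (T(V) = 5 + V/((-2/V)) = 5 + V*(-V/2) = 5 - V²/2)
q(X, s) = 10 + 10*X*s (q(X, s) = 5*((s*X + X*s) + 2) = 5*((X*s + X*s) + 2) = 5*(2*X*s + 2) = 5*(2 + 2*X*s) = 10 + 10*X*s)
(f + q(-5, T(2)))² = (-135 + (10 + 10*(-5)*(5 - ½*2²)))² = (-135 + (10 + 10*(-5)*(5 - ½*4)))² = (-135 + (10 + 10*(-5)*(5 - 2)))² = (-135 + (10 + 10*(-5)*3))² = (-135 + (10 - 150))² = (-135 - 140)² = (-275)² = 75625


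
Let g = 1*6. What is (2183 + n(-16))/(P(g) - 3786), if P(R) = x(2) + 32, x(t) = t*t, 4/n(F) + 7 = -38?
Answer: -98231/168750 ≈ -0.58211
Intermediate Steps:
g = 6
n(F) = -4/45 (n(F) = 4/(-7 - 38) = 4/(-45) = 4*(-1/45) = -4/45)
x(t) = t²
P(R) = 36 (P(R) = 2² + 32 = 4 + 32 = 36)
(2183 + n(-16))/(P(g) - 3786) = (2183 - 4/45)/(36 - 3786) = (98231/45)/(-3750) = (98231/45)*(-1/3750) = -98231/168750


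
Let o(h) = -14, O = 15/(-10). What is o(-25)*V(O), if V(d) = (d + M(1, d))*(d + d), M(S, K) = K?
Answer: -126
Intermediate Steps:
O = -3/2 (O = 15*(-1/10) = -3/2 ≈ -1.5000)
V(d) = 4*d**2 (V(d) = (d + d)*(d + d) = (2*d)*(2*d) = 4*d**2)
o(-25)*V(O) = -56*(-3/2)**2 = -56*9/4 = -14*9 = -126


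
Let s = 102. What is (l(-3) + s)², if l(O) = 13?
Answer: 13225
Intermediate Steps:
(l(-3) + s)² = (13 + 102)² = 115² = 13225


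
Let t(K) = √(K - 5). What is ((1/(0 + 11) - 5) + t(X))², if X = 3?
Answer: 2674/121 - 108*I*√2/11 ≈ 22.099 - 13.885*I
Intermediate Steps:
t(K) = √(-5 + K)
((1/(0 + 11) - 5) + t(X))² = ((1/(0 + 11) - 5) + √(-5 + 3))² = ((1/11 - 5) + √(-2))² = ((1/11 - 5) + I*√2)² = (-54/11 + I*√2)²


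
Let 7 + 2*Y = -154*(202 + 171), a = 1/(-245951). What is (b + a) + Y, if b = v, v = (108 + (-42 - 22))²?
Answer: -13177316729/491902 ≈ -26789.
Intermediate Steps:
a = -1/245951 ≈ -4.0658e-6
Y = -57449/2 (Y = -7/2 + (-154*(202 + 171))/2 = -7/2 + (-154*373)/2 = -7/2 + (½)*(-57442) = -7/2 - 28721 = -57449/2 ≈ -28725.)
v = 1936 (v = (108 - 64)² = 44² = 1936)
b = 1936
(b + a) + Y = (1936 - 1/245951) - 57449/2 = 476161135/245951 - 57449/2 = -13177316729/491902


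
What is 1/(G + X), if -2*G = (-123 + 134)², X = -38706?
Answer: -2/77533 ≈ -2.5795e-5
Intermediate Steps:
G = -121/2 (G = -(-123 + 134)²/2 = -½*11² = -½*121 = -121/2 ≈ -60.500)
1/(G + X) = 1/(-121/2 - 38706) = 1/(-77533/2) = -2/77533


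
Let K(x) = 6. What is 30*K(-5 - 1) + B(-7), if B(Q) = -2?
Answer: 178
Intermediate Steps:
30*K(-5 - 1) + B(-7) = 30*6 - 2 = 180 - 2 = 178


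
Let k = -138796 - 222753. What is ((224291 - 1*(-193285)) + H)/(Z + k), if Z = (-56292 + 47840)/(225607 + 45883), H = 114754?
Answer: -72261135850/49078473231 ≈ -1.4724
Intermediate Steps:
k = -361549
Z = -4226/135745 (Z = -8452/271490 = -8452*1/271490 = -4226/135745 ≈ -0.031132)
((224291 - 1*(-193285)) + H)/(Z + k) = ((224291 - 1*(-193285)) + 114754)/(-4226/135745 - 361549) = ((224291 + 193285) + 114754)/(-49078473231/135745) = (417576 + 114754)*(-135745/49078473231) = 532330*(-135745/49078473231) = -72261135850/49078473231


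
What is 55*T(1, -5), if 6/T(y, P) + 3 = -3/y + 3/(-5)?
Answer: -50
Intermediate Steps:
T(y, P) = 6/(-18/5 - 3/y) (T(y, P) = 6/(-3 + (-3/y + 3/(-5))) = 6/(-3 + (-3/y + 3*(-⅕))) = 6/(-3 + (-3/y - ⅗)) = 6/(-3 + (-⅗ - 3/y)) = 6/(-18/5 - 3/y))
55*T(1, -5) = 55*(-10*1/(5 + 6*1)) = 55*(-10*1/(5 + 6)) = 55*(-10*1/11) = 55*(-10*1*1/11) = 55*(-10/11) = -50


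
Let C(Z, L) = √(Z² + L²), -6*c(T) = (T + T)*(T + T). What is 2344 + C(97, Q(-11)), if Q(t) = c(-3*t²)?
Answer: 2344 + 5*√308677165 ≈ 90190.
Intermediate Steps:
c(T) = -2*T²/3 (c(T) = -(T + T)*(T + T)/6 = -2*T*2*T/6 = -2*T²/3)
Q(t) = -6*t⁴ (Q(t) = -2*9*t⁴/3 = -6*t⁴)
C(Z, L) = √(L² + Z²)
2344 + C(97, Q(-11)) = 2344 + √((-6*(-11)⁴)² + 97²) = 2344 + √((-6*14641)² + 9409) = 2344 + √((-87846)² + 9409) = 2344 + √(7716919716 + 9409) = 2344 + √7716929125 = 2344 + 5*√308677165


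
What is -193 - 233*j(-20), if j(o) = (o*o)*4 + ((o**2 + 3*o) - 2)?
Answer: -451747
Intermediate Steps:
j(o) = -2 + 3*o + 5*o**2 (j(o) = o**2*4 + (-2 + o**2 + 3*o) = 4*o**2 + (-2 + o**2 + 3*o) = -2 + 3*o + 5*o**2)
-193 - 233*j(-20) = -193 - 233*(-2 + 3*(-20) + 5*(-20)**2) = -193 - 233*(-2 - 60 + 5*400) = -193 - 233*(-2 - 60 + 2000) = -193 - 233*1938 = -193 - 451554 = -451747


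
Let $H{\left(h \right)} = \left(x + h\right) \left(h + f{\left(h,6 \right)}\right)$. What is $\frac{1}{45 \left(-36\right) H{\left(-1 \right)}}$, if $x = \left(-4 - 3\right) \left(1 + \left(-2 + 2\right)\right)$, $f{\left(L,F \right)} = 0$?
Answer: $- \frac{1}{12960} \approx -7.7161 \cdot 10^{-5}$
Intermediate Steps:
$x = -7$ ($x = - 7 \left(1 + 0\right) = \left(-7\right) 1 = -7$)
$H{\left(h \right)} = h \left(-7 + h\right)$ ($H{\left(h \right)} = \left(-7 + h\right) \left(h + 0\right) = \left(-7 + h\right) h = h \left(-7 + h\right)$)
$\frac{1}{45 \left(-36\right) H{\left(-1 \right)}} = \frac{1}{45 \left(-36\right) \left(- (-7 - 1)\right)} = \frac{1}{\left(-1620\right) \left(\left(-1\right) \left(-8\right)\right)} = \frac{1}{\left(-1620\right) 8} = \frac{1}{-12960} = - \frac{1}{12960}$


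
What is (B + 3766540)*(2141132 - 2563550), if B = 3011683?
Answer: -2863243403214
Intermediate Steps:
(B + 3766540)*(2141132 - 2563550) = (3011683 + 3766540)*(2141132 - 2563550) = 6778223*(-422418) = -2863243403214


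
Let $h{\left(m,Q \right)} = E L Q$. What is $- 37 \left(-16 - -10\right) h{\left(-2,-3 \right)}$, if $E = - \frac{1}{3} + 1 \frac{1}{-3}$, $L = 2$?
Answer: $888$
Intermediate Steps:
$E = - \frac{2}{3}$ ($E = \left(-1\right) \frac{1}{3} + 1 \left(- \frac{1}{3}\right) = - \frac{1}{3} - \frac{1}{3} = - \frac{2}{3} \approx -0.66667$)
$h{\left(m,Q \right)} = - \frac{4 Q}{3}$ ($h{\left(m,Q \right)} = \left(- \frac{2}{3}\right) 2 Q = - \frac{4 Q}{3}$)
$- 37 \left(-16 - -10\right) h{\left(-2,-3 \right)} = - 37 \left(-16 - -10\right) \left(\left(- \frac{4}{3}\right) \left(-3\right)\right) = - 37 \left(-16 + 10\right) 4 = \left(-37\right) \left(-6\right) 4 = 222 \cdot 4 = 888$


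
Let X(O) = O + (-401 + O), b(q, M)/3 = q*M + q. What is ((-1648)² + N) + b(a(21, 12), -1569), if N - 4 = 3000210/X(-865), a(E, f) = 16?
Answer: 5624212154/2131 ≈ 2.6392e+6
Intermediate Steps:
b(q, M) = 3*q + 3*M*q (b(q, M) = 3*(q*M + q) = 3*(M*q + q) = 3*(q + M*q) = 3*q + 3*M*q)
X(O) = -401 + 2*O
N = -2991686/2131 (N = 4 + 3000210/(-401 + 2*(-865)) = 4 + 3000210/(-401 - 1730) = 4 + 3000210/(-2131) = 4 + 3000210*(-1/2131) = 4 - 3000210/2131 = -2991686/2131 ≈ -1403.9)
((-1648)² + N) + b(a(21, 12), -1569) = ((-1648)² - 2991686/2131) + 3*16*(1 - 1569) = (2715904 - 2991686/2131) + 3*16*(-1568) = 5784599738/2131 - 75264 = 5624212154/2131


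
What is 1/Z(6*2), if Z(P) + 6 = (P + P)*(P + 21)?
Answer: 1/786 ≈ 0.0012723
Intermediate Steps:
Z(P) = -6 + 2*P*(21 + P) (Z(P) = -6 + (P + P)*(P + 21) = -6 + (2*P)*(21 + P) = -6 + 2*P*(21 + P))
1/Z(6*2) = 1/(-6 + 2*(6*2)² + 42*(6*2)) = 1/(-6 + 2*12² + 42*12) = 1/(-6 + 2*144 + 504) = 1/(-6 + 288 + 504) = 1/786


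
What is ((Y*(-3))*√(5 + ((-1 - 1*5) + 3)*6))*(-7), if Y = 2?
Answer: 42*I*√13 ≈ 151.43*I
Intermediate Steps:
((Y*(-3))*√(5 + ((-1 - 1*5) + 3)*6))*(-7) = ((2*(-3))*√(5 + ((-1 - 1*5) + 3)*6))*(-7) = -6*√(5 + ((-1 - 5) + 3)*6)*(-7) = -6*√(5 + (-6 + 3)*6)*(-7) = -6*√(5 - 3*6)*(-7) = -6*√(5 - 18)*(-7) = -6*I*√13*(-7) = 42*I*√13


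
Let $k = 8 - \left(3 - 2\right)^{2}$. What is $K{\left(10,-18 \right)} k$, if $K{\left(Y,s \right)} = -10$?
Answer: $-70$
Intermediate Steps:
$k = 7$ ($k = 8 - 1^{2} = 8 - 1 = 7$)
$K{\left(10,-18 \right)} k = \left(-10\right) 7 = -70$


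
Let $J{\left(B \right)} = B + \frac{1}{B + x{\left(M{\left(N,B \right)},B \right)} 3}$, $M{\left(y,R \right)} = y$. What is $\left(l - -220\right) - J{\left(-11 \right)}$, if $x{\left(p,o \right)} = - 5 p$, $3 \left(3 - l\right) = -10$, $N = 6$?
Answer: $\frac{71915}{303} \approx 237.34$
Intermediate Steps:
$l = \frac{19}{3}$ ($l = 3 - - \frac{10}{3} = 3 + \frac{10}{3} = \frac{19}{3} \approx 6.3333$)
$J{\left(B \right)} = B + \frac{1}{-90 + B}$ ($J{\left(B \right)} = B + \frac{1}{B + \left(-5\right) 6 \cdot 3} = B + \frac{1}{B - 90} = B + \frac{1}{-90 + B}$)
$\left(l - -220\right) - J{\left(-11 \right)} = \left(\frac{19}{3} - -220\right) - \frac{1 + \left(-11\right)^{2} - -990}{-90 - 11} = \left(\frac{19}{3} + 220\right) - \frac{1 + 121 + 990}{-101} = \frac{679}{3} - \left(- \frac{1}{101}\right) 1112 = \frac{679}{3} - - \frac{1112}{101} = \frac{679}{3} + \frac{1112}{101} = \frac{71915}{303}$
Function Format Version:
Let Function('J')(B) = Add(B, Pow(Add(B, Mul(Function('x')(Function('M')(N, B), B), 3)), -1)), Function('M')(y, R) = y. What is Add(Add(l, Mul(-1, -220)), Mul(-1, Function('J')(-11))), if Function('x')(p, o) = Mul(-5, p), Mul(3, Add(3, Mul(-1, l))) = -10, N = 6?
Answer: Rational(71915, 303) ≈ 237.34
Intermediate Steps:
l = Rational(19, 3) (l = Add(3, Mul(Rational(-1, 3), -10)) = Add(3, Rational(10, 3)) = Rational(19, 3) ≈ 6.3333)
Function('J')(B) = Add(B, Pow(Add(-90, B), -1)) (Function('J')(B) = Add(B, Pow(Add(B, Mul(Mul(-5, 6), 3)), -1)) = Add(B, Pow(Add(B, Mul(-30, 3)), -1)) = Add(B, Pow(Add(B, -90), -1)) = Add(B, Pow(Add(-90, B), -1)))
Add(Add(l, Mul(-1, -220)), Mul(-1, Function('J')(-11))) = Add(Add(Rational(19, 3), Mul(-1, -220)), Mul(-1, Mul(Pow(Add(-90, -11), -1), Add(1, Pow(-11, 2), Mul(-90, -11))))) = Add(Add(Rational(19, 3), 220), Mul(-1, Mul(Pow(-101, -1), Add(1, 121, 990)))) = Add(Rational(679, 3), Mul(-1, Mul(Rational(-1, 101), 1112))) = Add(Rational(679, 3), Mul(-1, Rational(-1112, 101))) = Add(Rational(679, 3), Rational(1112, 101)) = Rational(71915, 303)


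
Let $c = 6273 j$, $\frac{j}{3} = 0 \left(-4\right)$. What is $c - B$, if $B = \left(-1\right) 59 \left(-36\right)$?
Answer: $-2124$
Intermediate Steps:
$j = 0$ ($j = 3 \cdot 0 \left(-4\right) = 3 \cdot 0 = 0$)
$c = 0$ ($c = 6273 \cdot 0 = 0$)
$B = 2124$ ($B = \left(-59\right) \left(-36\right) = 2124$)
$c - B = 0 - 2124 = -2124$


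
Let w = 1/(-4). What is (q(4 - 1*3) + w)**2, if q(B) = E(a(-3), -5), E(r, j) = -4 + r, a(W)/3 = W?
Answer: 2809/16 ≈ 175.56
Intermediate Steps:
a(W) = 3*W
q(B) = -13 (q(B) = -4 + 3*(-3) = -4 - 9 = -13)
w = -1/4 ≈ -0.25000
(q(4 - 1*3) + w)**2 = (-13 - 1/4)**2 = (-53/4)**2 = 2809/16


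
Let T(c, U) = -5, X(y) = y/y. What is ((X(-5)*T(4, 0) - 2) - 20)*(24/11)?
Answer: -648/11 ≈ -58.909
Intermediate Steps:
X(y) = 1
((X(-5)*T(4, 0) - 2) - 20)*(24/11) = ((1*(-5) - 2) - 20)*(24/11) = ((-5 - 2) - 20)*(24*(1/11)) = (-7 - 20)*(24/11) = -27*24/11 = -648/11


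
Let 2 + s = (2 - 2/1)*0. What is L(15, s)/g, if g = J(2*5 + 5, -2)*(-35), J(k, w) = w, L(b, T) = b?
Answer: 3/14 ≈ 0.21429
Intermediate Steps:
s = -2 (s = -2 + (2 - 2/1)*0 = -2 + (2 - 2*1)*0 = -2 + (2 - 2)*0 = -2 + 0*0 = -2 + 0 = -2)
g = 70 (g = -2*(-35) = 70)
L(15, s)/g = 15/70 = 15*(1/70) = 3/14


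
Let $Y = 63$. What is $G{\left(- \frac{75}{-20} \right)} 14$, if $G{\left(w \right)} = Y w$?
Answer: $\frac{6615}{2} \approx 3307.5$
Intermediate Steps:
$G{\left(w \right)} = 63 w$
$G{\left(- \frac{75}{-20} \right)} 14 = 63 \left(- \frac{75}{-20}\right) 14 = 63 \left(\left(-75\right) \left(- \frac{1}{20}\right)\right) 14 = 63 \cdot \frac{15}{4} \cdot 14 = \frac{945}{4} \cdot 14 = \frac{6615}{2}$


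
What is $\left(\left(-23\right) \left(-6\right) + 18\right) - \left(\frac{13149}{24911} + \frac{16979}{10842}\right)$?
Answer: $\frac{41567744345}{270085062} \approx 153.91$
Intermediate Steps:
$\left(\left(-23\right) \left(-6\right) + 18\right) - \left(\frac{13149}{24911} + \frac{16979}{10842}\right) = \left(138 + 18\right) - \left(13149 \cdot \frac{1}{24911} + 16979 \cdot \frac{1}{10842}\right) = 156 - \left(\frac{13149}{24911} + \frac{16979}{10842}\right) = 156 - \frac{565525327}{270085062} = \frac{41567744345}{270085062}$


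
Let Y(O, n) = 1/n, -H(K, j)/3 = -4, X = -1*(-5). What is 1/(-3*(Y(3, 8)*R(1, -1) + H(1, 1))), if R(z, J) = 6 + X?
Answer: -8/321 ≈ -0.024922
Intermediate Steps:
X = 5
H(K, j) = 12 (H(K, j) = -3*(-4) = 12)
R(z, J) = 11 (R(z, J) = 6 + 5 = 11)
1/(-3*(Y(3, 8)*R(1, -1) + H(1, 1))) = 1/(-3*(11/8 + 12)) = 1/(-3*107/8) = 1/(-321/8) = -8/321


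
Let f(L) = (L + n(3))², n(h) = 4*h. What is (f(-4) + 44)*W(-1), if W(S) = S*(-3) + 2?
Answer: 540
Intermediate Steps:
W(S) = 2 - 3*S (W(S) = -3*S + 2 = 2 - 3*S)
f(L) = (12 + L)² (f(L) = (L + 4*3)² = (L + 12)² = (12 + L)²)
(f(-4) + 44)*W(-1) = ((12 - 4)² + 44)*(2 - 3*(-1)) = (8² + 44)*(2 + 3) = (64 + 44)*5 = 108*5 = 540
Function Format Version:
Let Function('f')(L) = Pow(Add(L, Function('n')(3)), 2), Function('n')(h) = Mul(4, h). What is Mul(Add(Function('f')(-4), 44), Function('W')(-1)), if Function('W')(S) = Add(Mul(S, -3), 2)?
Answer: 540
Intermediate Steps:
Function('W')(S) = Add(2, Mul(-3, S)) (Function('W')(S) = Add(Mul(-3, S), 2) = Add(2, Mul(-3, S)))
Function('f')(L) = Pow(Add(12, L), 2) (Function('f')(L) = Pow(Add(L, Mul(4, 3)), 2) = Pow(Add(L, 12), 2) = Pow(Add(12, L), 2))
Mul(Add(Function('f')(-4), 44), Function('W')(-1)) = Mul(Add(Pow(Add(12, -4), 2), 44), Add(2, Mul(-3, -1))) = Mul(Add(Pow(8, 2), 44), Add(2, 3)) = Mul(Add(64, 44), 5) = Mul(108, 5) = 540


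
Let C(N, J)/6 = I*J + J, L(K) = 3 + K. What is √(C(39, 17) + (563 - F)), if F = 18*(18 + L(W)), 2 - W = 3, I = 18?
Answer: √2141 ≈ 46.271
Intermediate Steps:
W = -1 (W = 2 - 1*3 = 2 - 3 = -1)
C(N, J) = 114*J (C(N, J) = 6*(18*J + J) = 6*(19*J) = 114*J)
F = 360 (F = 18*(18 + (3 - 1)) = 18*(18 + 2) = 18*20 = 360)
√(C(39, 17) + (563 - F)) = √(114*17 + (563 - 1*360)) = √(1938 + (563 - 360)) = √(1938 + 203) = √2141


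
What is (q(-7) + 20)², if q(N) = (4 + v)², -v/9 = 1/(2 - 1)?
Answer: 2025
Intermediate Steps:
v = -9 (v = -9/(2 - 1) = -9/1 = -9*1 = -9)
q(N) = 25 (q(N) = (4 - 9)² = (-5)² = 25)
(q(-7) + 20)² = (25 + 20)² = 45² = 2025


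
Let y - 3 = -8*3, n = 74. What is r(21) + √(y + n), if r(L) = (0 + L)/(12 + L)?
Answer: 7/11 + √53 ≈ 7.9165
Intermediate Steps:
r(L) = L/(12 + L)
y = -21 (y = 3 - 8*3 = 3 - 1*24 = 3 - 24 = -21)
r(21) + √(y + n) = 21/(12 + 21) + √(-21 + 74) = 21/33 + √53 = 21*(1/33) + √53 = 7/11 + √53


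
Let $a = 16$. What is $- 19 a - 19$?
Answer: $-323$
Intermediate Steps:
$- 19 a - 19 = \left(-19\right) 16 - 19 = -304 - 19 = -323$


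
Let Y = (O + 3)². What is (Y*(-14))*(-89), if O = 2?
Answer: 31150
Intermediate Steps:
Y = 25 (Y = (2 + 3)² = 5² = 25)
(Y*(-14))*(-89) = (25*(-14))*(-89) = -350*(-89) = 31150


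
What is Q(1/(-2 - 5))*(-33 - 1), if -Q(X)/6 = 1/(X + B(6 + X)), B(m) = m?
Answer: 357/10 ≈ 35.700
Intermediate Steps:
Q(X) = -6/(6 + 2*X) (Q(X) = -6/(X + (6 + X)) = -6/(6 + 2*X))
Q(1/(-2 - 5))*(-33 - 1) = (-3/(3 + 1/(-2 - 5)))*(-33 - 1) = -3/(3 + 1/(-7))*(-34) = -3/(3 - ⅐)*(-34) = -3/20/7*(-34) = -3*7/20*(-34) = -21/20*(-34) = 357/10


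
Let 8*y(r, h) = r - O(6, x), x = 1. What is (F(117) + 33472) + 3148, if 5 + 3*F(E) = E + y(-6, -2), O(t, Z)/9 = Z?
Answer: 879761/24 ≈ 36657.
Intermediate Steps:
O(t, Z) = 9*Z
y(r, h) = -9/8 + r/8 (y(r, h) = (r - 9)/8 = (-9 + r)/8 = -9/8 + r/8)
F(E) = -55/24 + E/3 (F(E) = -5/3 + (E + (-9/8 + (⅛)*(-6)))/3 = -5/3 + (E + (-9/8 - ¾))/3 = -5/3 + (E - 15/8)/3 = -5/3 + (-15/8 + E)/3 = -5/3 + (-5/8 + E/3) = -55/24 + E/3)
(F(117) + 33472) + 3148 = ((-55/24 + (⅓)*117) + 33472) + 3148 = ((-55/24 + 39) + 33472) + 3148 = (881/24 + 33472) + 3148 = 804209/24 + 3148 = 879761/24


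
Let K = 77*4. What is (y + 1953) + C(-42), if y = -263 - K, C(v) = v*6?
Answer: 1130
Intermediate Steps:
C(v) = 6*v
K = 308
y = -571 (y = -263 - 1*308 = -263 - 308 = -571)
(y + 1953) + C(-42) = (-571 + 1953) + 6*(-42) = 1382 - 252 = 1130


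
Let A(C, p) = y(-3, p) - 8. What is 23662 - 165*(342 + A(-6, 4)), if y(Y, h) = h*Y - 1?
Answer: -29303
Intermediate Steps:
y(Y, h) = -1 + Y*h (y(Y, h) = Y*h - 1 = -1 + Y*h)
A(C, p) = -9 - 3*p (A(C, p) = (-1 - 3*p) - 8 = -9 - 3*p)
23662 - 165*(342 + A(-6, 4)) = 23662 - 165*(342 + (-9 - 3*4)) = 23662 - 165*(342 + (-9 - 12)) = 23662 - 165*(342 - 21) = 23662 - 165*321 = 23662 - 52965 = -29303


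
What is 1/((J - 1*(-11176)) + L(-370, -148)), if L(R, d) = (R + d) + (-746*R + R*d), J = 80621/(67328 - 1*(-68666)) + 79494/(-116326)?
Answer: 7909819022/2700712071039341 ≈ 2.9288e-6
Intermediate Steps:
J = -716194295/7909819022 (J = 80621/(67328 + 68666) + 79494*(-1/116326) = 80621/135994 - 39747/58163 = -716194295/7909819022 ≈ -0.090545)
L(R, d) = d - 745*R + R*d
1/((J - 1*(-11176)) + L(-370, -148)) = 1/((-716194295/7909819022 - 1*(-11176)) + (-148 - 745*(-370) - 370*(-148))) = 1/((-716194295/7909819022 + 11176) + (-148 + 275650 + 54760)) = 1/(88399421195577/7909819022 + 330262) = 1/(2700712071039341/7909819022) = 7909819022/2700712071039341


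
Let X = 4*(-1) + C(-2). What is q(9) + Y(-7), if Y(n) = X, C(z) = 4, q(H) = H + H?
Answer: 18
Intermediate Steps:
q(H) = 2*H
X = 0 (X = 4*(-1) + 4 = -4 + 4 = 0)
Y(n) = 0
q(9) + Y(-7) = 2*9 + 0 = 18 + 0 = 18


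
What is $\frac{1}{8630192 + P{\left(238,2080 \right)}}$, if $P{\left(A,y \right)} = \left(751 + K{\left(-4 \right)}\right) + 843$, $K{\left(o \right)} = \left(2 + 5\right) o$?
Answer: $\frac{1}{8631758} \approx 1.1585 \cdot 10^{-7}$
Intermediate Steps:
$K{\left(o \right)} = 7 o$
$P{\left(A,y \right)} = 1566$ ($P{\left(A,y \right)} = \left(751 + 7 \left(-4\right)\right) + 843 = \left(751 - 28\right) + 843 = 723 + 843 = 1566$)
$\frac{1}{8630192 + P{\left(238,2080 \right)}} = \frac{1}{8630192 + 1566} = \frac{1}{8631758}$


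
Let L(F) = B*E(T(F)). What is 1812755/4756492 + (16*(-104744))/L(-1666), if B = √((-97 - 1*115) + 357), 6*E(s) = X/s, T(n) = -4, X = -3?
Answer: 1812755/4756492 - 13407232*√145/145 ≈ -1.1134e+6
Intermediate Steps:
E(s) = -1/(2*s) (E(s) = (-3/s)/6 = -1/(2*s))
B = √145 (B = √((-97 - 115) + 357) = √(-212 + 357) = √145 ≈ 12.042)
L(F) = √145/8 (L(F) = √145*(-½/(-4)) = √145*(-½*(-¼)) = √145*(⅛) = √145/8)
1812755/4756492 + (16*(-104744))/L(-1666) = 1812755/4756492 + (16*(-104744))/((√145/8)) = 1812755*(1/4756492) - 13407232*√145/145 = 1812755/4756492 - 13407232*√145/145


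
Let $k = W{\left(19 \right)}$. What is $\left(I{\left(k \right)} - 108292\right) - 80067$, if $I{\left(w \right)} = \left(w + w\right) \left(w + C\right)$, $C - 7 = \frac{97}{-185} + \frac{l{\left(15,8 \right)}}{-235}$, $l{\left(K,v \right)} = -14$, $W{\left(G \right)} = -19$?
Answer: $- \frac{1633663027}{8695} \approx -1.8789 \cdot 10^{5}$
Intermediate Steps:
$k = -19$
$C = \frac{56824}{8695}$ ($C = 7 + \left(\frac{97}{-185} - \frac{14}{-235}\right) = 7 + \left(97 \left(- \frac{1}{185}\right) - - \frac{14}{235}\right) = 7 + \left(- \frac{97}{185} + \frac{14}{235}\right) = 7 - \frac{4041}{8695} = \frac{56824}{8695} \approx 6.5352$)
$I{\left(w \right)} = 2 w \left(\frac{56824}{8695} + w\right)$ ($I{\left(w \right)} = \left(w + w\right) \left(w + \frac{56824}{8695}\right) = 2 w \left(\frac{56824}{8695} + w\right)$)
$\left(I{\left(k \right)} - 108292\right) - 80067 = \left(\frac{2}{8695} \left(-19\right) \left(56824 + 8695 \left(-19\right)\right) - 108292\right) - 80067 = \left(\frac{2}{8695} \left(-19\right) \left(56824 - 165205\right) - 108292\right) - 80067 = \left(\frac{2}{8695} \left(-19\right) \left(-108381\right) - 108292\right) - 80067 = \left(\frac{4118478}{8695} - 108292\right) - 80067 = - \frac{937480462}{8695} - 80067 = - \frac{1633663027}{8695}$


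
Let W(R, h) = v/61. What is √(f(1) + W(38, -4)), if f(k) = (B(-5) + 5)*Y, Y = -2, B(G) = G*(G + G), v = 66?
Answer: 2*I*√101321/61 ≈ 10.436*I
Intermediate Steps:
B(G) = 2*G² (B(G) = G*(2*G) = 2*G²)
W(R, h) = 66/61
f(k) = -110 (f(k) = (2*(-5)² + 5)*(-2) = (2*25 + 5)*(-2) = (50 + 5)*(-2) = 55*(-2) = -110)
√(f(1) + W(38, -4)) = √(-110 + 66/61) = √(-6644/61) = 2*I*√101321/61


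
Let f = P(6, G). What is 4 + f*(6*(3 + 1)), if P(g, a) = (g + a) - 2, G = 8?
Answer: 292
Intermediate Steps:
P(g, a) = -2 + a + g (P(g, a) = (a + g) - 2 = -2 + a + g)
f = 12 (f = -2 + 8 + 6 = 12)
4 + f*(6*(3 + 1)) = 4 + 12*(6*(3 + 1)) = 4 + 12*(6*4) = 4 + 12*24 = 4 + 288 = 292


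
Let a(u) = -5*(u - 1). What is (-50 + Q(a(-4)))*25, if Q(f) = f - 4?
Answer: -725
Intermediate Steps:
a(u) = 5 - 5*u (a(u) = -5*(-1 + u) = 5 - 5*u)
Q(f) = -4 + f
(-50 + Q(a(-4)))*25 = (-50 + (-4 + (5 - 5*(-4))))*25 = (-50 + (-4 + (5 + 20)))*25 = (-50 + (-4 + 25))*25 = (-50 + 21)*25 = -29*25 = -725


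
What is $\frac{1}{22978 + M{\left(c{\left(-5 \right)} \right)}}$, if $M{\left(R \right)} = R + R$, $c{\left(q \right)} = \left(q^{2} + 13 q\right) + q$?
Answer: $\frac{1}{22888} \approx 4.3691 \cdot 10^{-5}$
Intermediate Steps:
$c{\left(q \right)} = q^{2} + 14 q$
$M{\left(R \right)} = 2 R$
$\frac{1}{22978 + M{\left(c{\left(-5 \right)} \right)}} = \frac{1}{22978 + 2 \left(- 5 \left(14 - 5\right)\right)} = \frac{1}{22978 + 2 \left(\left(-5\right) 9\right)} = \frac{1}{22978 + 2 \left(-45\right)} = \frac{1}{22978 - 90} = \frac{1}{22888}$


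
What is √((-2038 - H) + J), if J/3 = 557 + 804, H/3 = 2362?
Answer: 71*I ≈ 71.0*I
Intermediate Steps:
H = 7086 (H = 3*2362 = 7086)
J = 4083 (J = 3*(557 + 804) = 3*1361 = 4083)
√((-2038 - H) + J) = √((-2038 - 1*7086) + 4083) = √((-2038 - 7086) + 4083) = √(-9124 + 4083) = √(-5041) = 71*I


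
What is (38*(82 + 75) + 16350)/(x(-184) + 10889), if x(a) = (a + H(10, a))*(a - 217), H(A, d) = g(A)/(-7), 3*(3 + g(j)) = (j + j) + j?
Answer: 11158/42537 ≈ 0.26231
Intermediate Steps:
g(j) = -3 + j (g(j) = -3 + ((j + j) + j)/3 = -3 + (2*j + j)/3 = -3 + (3*j)/3 = -3 + j)
H(A, d) = 3/7 - A/7 (H(A, d) = (-3 + A)/(-7) = (-3 + A)*(-⅐) = 3/7 - A/7)
x(a) = (-1 + a)*(-217 + a) (x(a) = (a + (3/7 - ⅐*10))*(a - 217) = (a + (3/7 - 10/7))*(-217 + a) = (a - 1)*(-217 + a) = (-1 + a)*(-217 + a))
(38*(82 + 75) + 16350)/(x(-184) + 10889) = (38*(82 + 75) + 16350)/((217 + (-184)² - 218*(-184)) + 10889) = (38*157 + 16350)/((217 + 33856 + 40112) + 10889) = (5966 + 16350)/(74185 + 10889) = 22316/85074 = 22316*(1/85074) = 11158/42537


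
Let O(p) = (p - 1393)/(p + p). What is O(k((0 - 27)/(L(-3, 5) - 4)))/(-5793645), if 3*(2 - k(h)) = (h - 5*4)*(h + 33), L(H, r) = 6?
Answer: 361/783479070 ≈ 4.6077e-7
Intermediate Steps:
k(h) = 2 - (-20 + h)*(33 + h)/3 (k(h) = 2 - (h - 5*4)*(h + 33)/3 = 2 - (h - 20)*(33 + h)/3 = 2 - (-20 + h)*(33 + h)/3)
O(p) = (-1393 + p)/(2*p) (O(p) = (-1393 + p)/((2*p)) = (-1393 + p)*(1/(2*p)) = (-1393 + p)/(2*p))
O(k((0 - 27)/(L(-3, 5) - 4)))/(-5793645) = ((-1393 + (222 - 13*(0 - 27)/(3*(6 - 4)) - (0 - 27)²/(6 - 4)²/3))/(2*(222 - 13*(0 - 27)/(3*(6 - 4)) - (0 - 27)²/(6 - 4)²/3)))/(-5793645) = ((-1393 + (222 - (-117)/2 - (-27/2)²/3))/(2*(222 - (-117)/2 - (-27/2)²/3)))*(-1/5793645) = ((-1393 + (222 - (-117)/2 - (-27*½)²/3))/(2*(222 - (-117)/2 - (-27*½)²/3)))*(-1/5793645) = ((-1393 + (222 - 13/3*(-27/2) - (-27/2)²/3))/(2*(222 - 13/3*(-27/2) - (-27/2)²/3)))*(-1/5793645) = ((-1393 + (222 + 117/2 - ⅓*729/4))/(2*(222 + 117/2 - ⅓*729/4)))*(-1/5793645) = ((-1393 + (222 + 117/2 - 243/4))/(2*(222 + 117/2 - 243/4)))*(-1/5793645) = ((-1393 + 879/4)/(2*(879/4)))*(-1/5793645) = ((½)*(4/879)*(-4693/4))*(-1/5793645) = -4693/1758*(-1/5793645) = 361/783479070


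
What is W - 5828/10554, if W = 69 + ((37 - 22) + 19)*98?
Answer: 17944163/5277 ≈ 3400.4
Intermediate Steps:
W = 3401 (W = 69 + (15 + 19)*98 = 69 + 34*98 = 69 + 3332 = 3401)
W - 5828/10554 = 3401 - 5828/10554 = 3401 - 5828*1/10554 = 3401 - 2914/5277 = 17944163/5277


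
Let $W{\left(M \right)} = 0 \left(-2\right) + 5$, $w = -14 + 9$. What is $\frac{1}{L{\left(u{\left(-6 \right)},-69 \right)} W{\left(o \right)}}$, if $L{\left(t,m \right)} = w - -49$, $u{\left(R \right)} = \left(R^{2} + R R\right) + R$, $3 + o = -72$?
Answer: $\frac{1}{220} \approx 0.0045455$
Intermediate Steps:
$o = -75$ ($o = -3 - 72 = -75$)
$w = -5$
$W{\left(M \right)} = 5$ ($W{\left(M \right)} = 0 + 5 = 5$)
$u{\left(R \right)} = R + 2 R^{2}$ ($u{\left(R \right)} = \left(R^{2} + R^{2}\right) + R = 2 R^{2} + R = R + 2 R^{2}$)
$L{\left(t,m \right)} = 44$ ($L{\left(t,m \right)} = -5 - -49 = -5 + 49 = 44$)
$\frac{1}{L{\left(u{\left(-6 \right)},-69 \right)} W{\left(o \right)}} = \frac{1}{44 \cdot 5} = \frac{1}{44} \cdot \frac{1}{5} = \frac{1}{220}$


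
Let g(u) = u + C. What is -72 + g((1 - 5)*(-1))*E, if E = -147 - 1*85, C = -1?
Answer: -768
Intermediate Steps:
E = -232 (E = -147 - 85 = -232)
g(u) = -1 + u (g(u) = u - 1 = -1 + u)
-72 + g((1 - 5)*(-1))*E = -72 + (-1 + (1 - 5)*(-1))*(-232) = -72 + (-1 - 4*(-1))*(-232) = -72 + (-1 + 4)*(-232) = -72 + 3*(-232) = -72 - 696 = -768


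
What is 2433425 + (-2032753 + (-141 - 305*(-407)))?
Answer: 524666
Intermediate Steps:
2433425 + (-2032753 + (-141 - 305*(-407))) = 2433425 + (-2032753 + (-141 + 124135)) = 2433425 + (-2032753 + 123994) = 2433425 - 1908759 = 524666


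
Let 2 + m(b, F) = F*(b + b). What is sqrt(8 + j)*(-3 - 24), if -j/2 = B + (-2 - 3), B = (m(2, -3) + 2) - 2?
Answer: -27*sqrt(46) ≈ -183.12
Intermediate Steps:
m(b, F) = -2 + 2*F*b (m(b, F) = -2 + F*(b + b) = -2 + F*(2*b) = -2 + 2*F*b)
B = -14 (B = ((-2 + 2*(-3)*2) + 2) - 2 = ((-2 - 12) + 2) - 2 = (-14 + 2) - 2 = -12 - 2 = -14)
j = 38 (j = -2*(-14 + (-2 - 3)) = -2*(-14 - 5) = -2*(-19) = 38)
sqrt(8 + j)*(-3 - 24) = sqrt(8 + 38)*(-3 - 24) = sqrt(46)*(-27) = -27*sqrt(46)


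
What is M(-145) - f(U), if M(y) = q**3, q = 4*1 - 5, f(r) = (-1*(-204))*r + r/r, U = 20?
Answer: -4082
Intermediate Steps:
f(r) = 1 + 204*r (f(r) = 204*r + 1 = 1 + 204*r)
q = -1 (q = 4 - 5 = -1)
M(y) = -1 (M(y) = (-1)**3 = -1)
M(-145) - f(U) = -1 - (1 + 204*20) = -1 - (1 + 4080) = -1 - 1*4081 = -1 - 4081 = -4082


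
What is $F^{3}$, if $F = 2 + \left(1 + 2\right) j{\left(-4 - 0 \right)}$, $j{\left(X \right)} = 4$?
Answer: $2744$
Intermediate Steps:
$F = 14$ ($F = 2 + \left(1 + 2\right) 4 = 2 + 3 \cdot 4 = 2 + 12 = 14$)
$F^{3} = 14^{3} = 2744$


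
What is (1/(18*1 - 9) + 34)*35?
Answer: 10745/9 ≈ 1193.9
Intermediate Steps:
(1/(18*1 - 9) + 34)*35 = (1/(18 - 9) + 34)*35 = (1/9 + 34)*35 = (⅑ + 34)*35 = (307/9)*35 = 10745/9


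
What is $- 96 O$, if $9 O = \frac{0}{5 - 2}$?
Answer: $0$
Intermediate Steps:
$O = 0$ ($O = \frac{0 \frac{1}{5 - 2}}{9} = \frac{0 \cdot \frac{1}{3}}{9} = \frac{1}{9} \cdot 0 = 0$)
$- 96 O = \left(-96\right) 0 = 0$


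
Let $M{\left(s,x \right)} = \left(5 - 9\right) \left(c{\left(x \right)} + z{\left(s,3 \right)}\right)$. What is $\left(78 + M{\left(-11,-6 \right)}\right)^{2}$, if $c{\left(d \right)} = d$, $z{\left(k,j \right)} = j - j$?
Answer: $10404$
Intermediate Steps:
$z{\left(k,j \right)} = 0$
$M{\left(s,x \right)} = - 4 x$ ($M{\left(s,x \right)} = \left(5 - 9\right) \left(x + 0\right) = - 4 x$)
$\left(78 + M{\left(-11,-6 \right)}\right)^{2} = \left(78 - -24\right)^{2} = \left(78 + 24\right)^{2} = 102^{2} = 10404$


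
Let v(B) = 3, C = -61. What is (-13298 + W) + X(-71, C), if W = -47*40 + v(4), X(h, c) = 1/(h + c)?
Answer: -2003101/132 ≈ -15175.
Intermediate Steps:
X(h, c) = 1/(c + h)
W = -1877 (W = -47*40 + 3 = -1880 + 3 = -1877)
(-13298 + W) + X(-71, C) = (-13298 - 1877) + 1/(-61 - 71) = -15175 + 1/(-132) = -15175 - 1/132 = -2003101/132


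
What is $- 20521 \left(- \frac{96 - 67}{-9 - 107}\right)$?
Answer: $- \frac{20521}{4} \approx -5130.3$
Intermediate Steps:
$- 20521 \left(- \frac{96 - 67}{-9 - 107}\right) = - 20521 \left(- \frac{29}{-116}\right) = - 20521 \left(- \frac{29 \left(-1\right)}{116}\right) = - 20521 \left(\left(-1\right) \left(- \frac{1}{4}\right)\right) = \left(-20521\right) \frac{1}{4} = - \frac{20521}{4}$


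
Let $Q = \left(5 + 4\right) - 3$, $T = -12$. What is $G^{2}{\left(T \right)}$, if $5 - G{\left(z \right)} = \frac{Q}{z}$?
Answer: $\frac{121}{4} \approx 30.25$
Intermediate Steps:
$Q = 6$ ($Q = 9 - 3 = 6$)
$G{\left(z \right)} = 5 - \frac{6}{z}$
$G^{2}{\left(T \right)} = \left(5 - \frac{6}{-12}\right)^{2} = \left(5 - - \frac{1}{2}\right)^{2} = \left(5 + \frac{1}{2}\right)^{2} = \left(\frac{11}{2}\right)^{2} = \frac{121}{4}$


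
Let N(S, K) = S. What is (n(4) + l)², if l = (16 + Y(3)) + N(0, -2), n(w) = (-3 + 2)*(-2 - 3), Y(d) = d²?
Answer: 900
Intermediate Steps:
n(w) = 5 (n(w) = -1*(-5) = 5)
l = 25 (l = (16 + 3²) + 0 = (16 + 9) + 0 = 25 + 0 = 25)
(n(4) + l)² = (5 + 25)² = 30² = 900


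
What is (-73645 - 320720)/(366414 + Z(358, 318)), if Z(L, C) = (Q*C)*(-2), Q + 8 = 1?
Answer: -131455/123622 ≈ -1.0634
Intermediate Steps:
Q = -7 (Q = -8 + 1 = -7)
Z(L, C) = 14*C (Z(L, C) = -7*C*(-2) = 14*C)
(-73645 - 320720)/(366414 + Z(358, 318)) = (-73645 - 320720)/(366414 + 14*318) = -394365/(366414 + 4452) = -394365/370866 = -394365*1/370866 = -131455/123622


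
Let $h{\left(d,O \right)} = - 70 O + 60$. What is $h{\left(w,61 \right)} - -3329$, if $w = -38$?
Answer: $-881$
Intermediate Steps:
$h{\left(d,O \right)} = 60 - 70 O$
$h{\left(w,61 \right)} - -3329 = \left(60 - 4270\right) - -3329 = \left(60 - 4270\right) + 3329 = -4210 + 3329 = -881$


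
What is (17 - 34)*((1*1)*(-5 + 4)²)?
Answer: -17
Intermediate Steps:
(17 - 34)*((1*1)*(-5 + 4)²) = -17*(-1)² = -17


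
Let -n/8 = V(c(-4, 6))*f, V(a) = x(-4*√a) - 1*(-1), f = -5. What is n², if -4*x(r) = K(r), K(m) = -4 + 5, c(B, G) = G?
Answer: 900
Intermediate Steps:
K(m) = 1
x(r) = -¼ (x(r) = -¼*1 = -¼)
V(a) = ¾ (V(a) = -¼ - 1*(-1) = -¼ + 1 = ¾)
n = 30 (n = -6*(-5) = -8*(-15/4) = 30)
n² = 30² = 900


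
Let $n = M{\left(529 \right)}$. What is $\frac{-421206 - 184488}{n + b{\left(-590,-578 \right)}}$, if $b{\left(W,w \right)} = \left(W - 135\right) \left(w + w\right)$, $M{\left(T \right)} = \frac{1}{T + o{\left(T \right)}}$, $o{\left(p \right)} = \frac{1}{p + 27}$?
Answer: $- \frac{89074873875}{123253081528} \approx -0.7227$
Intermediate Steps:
$o{\left(p \right)} = \frac{1}{27 + p}$
$M{\left(T \right)} = \frac{1}{T + \frac{1}{27 + T}}$
$n = \frac{556}{294125}$ ($n = \frac{27 + 529}{1 + 529 \left(27 + 529\right)} = \frac{1}{1 + 529 \cdot 556} \cdot 556 = \frac{1}{1 + 294124} \cdot 556 = \frac{1}{294125} \cdot 556 = \frac{556}{294125} \approx 0.0018904$)
$b{\left(W,w \right)} = 2 w \left(-135 + W\right)$ ($b{\left(W,w \right)} = \left(-135 + W\right) 2 w = 2 w \left(-135 + W\right)$)
$\frac{-421206 - 184488}{n + b{\left(-590,-578 \right)}} = \frac{-421206 - 184488}{\frac{556}{294125} + 2 \left(-578\right) \left(-135 - 590\right)} = - \frac{605694}{\frac{556}{294125} + 2 \left(-578\right) \left(-725\right)} = - \frac{605694}{\frac{556}{294125} + 838100} = - \frac{605694}{\frac{246506163056}{294125}} = \left(-605694\right) \frac{294125}{246506163056} = - \frac{89074873875}{123253081528}$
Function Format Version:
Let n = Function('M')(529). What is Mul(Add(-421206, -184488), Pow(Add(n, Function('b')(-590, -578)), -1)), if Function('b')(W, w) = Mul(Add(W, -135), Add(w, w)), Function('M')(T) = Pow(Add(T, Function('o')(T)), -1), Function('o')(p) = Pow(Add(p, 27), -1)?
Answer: Rational(-89074873875, 123253081528) ≈ -0.72270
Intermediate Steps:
Function('o')(p) = Pow(Add(27, p), -1)
Function('M')(T) = Pow(Add(T, Pow(Add(27, T), -1)), -1)
n = Rational(556, 294125) (n = Mul(Pow(Add(1, Mul(529, Add(27, 529))), -1), Add(27, 529)) = Mul(Pow(Add(1, Mul(529, 556)), -1), 556) = Mul(Pow(Add(1, 294124), -1), 556) = Mul(Pow(294125, -1), 556) = Mul(Rational(1, 294125), 556) = Rational(556, 294125) ≈ 0.0018904)
Function('b')(W, w) = Mul(2, w, Add(-135, W)) (Function('b')(W, w) = Mul(Add(-135, W), Mul(2, w)) = Mul(2, w, Add(-135, W)))
Mul(Add(-421206, -184488), Pow(Add(n, Function('b')(-590, -578)), -1)) = Mul(Add(-421206, -184488), Pow(Add(Rational(556, 294125), Mul(2, -578, Add(-135, -590))), -1)) = Mul(-605694, Pow(Add(Rational(556, 294125), Mul(2, -578, -725)), -1)) = Mul(-605694, Pow(Add(Rational(556, 294125), 838100), -1)) = Mul(-605694, Pow(Rational(246506163056, 294125), -1)) = Mul(-605694, Rational(294125, 246506163056)) = Rational(-89074873875, 123253081528)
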